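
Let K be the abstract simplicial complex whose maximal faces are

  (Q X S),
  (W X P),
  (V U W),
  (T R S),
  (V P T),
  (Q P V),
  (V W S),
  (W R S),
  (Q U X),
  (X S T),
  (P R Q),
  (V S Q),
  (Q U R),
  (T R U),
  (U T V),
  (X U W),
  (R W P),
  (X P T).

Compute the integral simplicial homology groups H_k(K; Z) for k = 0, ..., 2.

H_0 ≅ Z,  H_1 ≅ Z^2,  H_2 ≅ Z.

Fix the vertex order P < Q < R < S < T < U < V < W < X and write every simplex with vertices in increasing order. Then dim K = 2 and the simplices of K are:

  0-simplices (9): P, Q, R, S, T, U, V, W, X
  1-simplices (27): PQ, PR, PT, PV, PW, PX, QR, QS, QU, QV, QX, RS, RT, RU, RW, ST, SV, SW, SX, TU, TV, TX, UV, UW, UX, VW, WX
  2-simplices (18): PQR, PQV, PRW, PTV, PTX, PWX, QRU, QSV, QSX, QUX, RST, RSW, RTU, STX, SVW, TUV, UVW, UWX

giving chain groups C_0 ≅ Z^9, C_1 ≅ Z^27, C_2 ≅ Z^18.

Boundary ∂_1: C_1 → C_0 is given by ∂[p,q] = [q] − [p].
The resulting 9×27 matrix has rank 8, and its Smith normal form has invariant factors (1,1,1,1,1,1,1,1).

∂_2: C_2 → C_1 acts by ∂[p,q,r] = [q,r] − [p,r] + [p,q]. For instance
  ∂RST = ST − RT + RS,
  ∂QSV = SV − QV + QS.
As a 27×18 matrix over Z this has rank 17, with invariant factors (1,1,1,1,1,1,1,1,1,1,1,1,1,1,1,1,1).

Reading off H_k = ker ∂_k / im ∂_{k+1}:

  H_0: rank C_0 − rank ∂_1 = 9 − 8 = 1, and the invariant factors of ∂_1 are all 1, so H_0 = Z.
  H_1: rank ker ∂_1 − rank ∂_2 = (27 − 8) − 17 = 2, and the invariant factors of ∂_2 are all 1, so H_1 = Z^2.
  H_2: rank ker ∂_2 − rank ∂_3 = (18 − 17) − 0 = 1, and there is no ∂_3, so H_2 = Z.

As a check, the Euler characteristic is 9 − 27 + 18 = 0, which agrees with 1 − 2 + 1 = 0.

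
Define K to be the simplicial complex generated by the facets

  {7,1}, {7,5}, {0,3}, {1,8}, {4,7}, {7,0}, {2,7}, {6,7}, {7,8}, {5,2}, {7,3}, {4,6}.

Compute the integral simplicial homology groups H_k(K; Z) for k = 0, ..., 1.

Fix the vertex order 0 < 1 < 2 < 3 < 4 < 5 < 6 < 7 < 8 and write every simplex with vertices in increasing order. Then dim K = 1 and the simplices of K are:

  0-simplices (9): [0], [1], [2], [3], [4], [5], [6], [7], [8]
  1-simplices (12): [0,3], [0,7], [1,7], [1,8], [2,5], [2,7], [3,7], [4,6], [4,7], [5,7], [6,7], [7,8]

Hence C_0 ≅ Z^9, C_1 ≅ Z^12.

∂_1: C_1 → C_0 is given by ∂[p,q] = [q] − [p]. For instance
  ∂[5,7] = [7] − [5].
The 9×12 boundary matrix has rank 8 and Smith normal form diag(1,1,1,1,1,1,1,1).

Computing H_k = (kernel of ∂_k) / (image of ∂_{k+1}):

  H_0: rank C_0 − rank ∂_1 = 9 − 8 = 1, and the invariant factors of ∂_1 are all 1, so H_0 = Z.
  H_1: rank ker ∂_1 − rank ∂_2 = (12 − 8) − 0 = 4, and there is no ∂_2, so H_1 = Z^4.

H_0 ≅ Z,  H_1 ≅ Z^4.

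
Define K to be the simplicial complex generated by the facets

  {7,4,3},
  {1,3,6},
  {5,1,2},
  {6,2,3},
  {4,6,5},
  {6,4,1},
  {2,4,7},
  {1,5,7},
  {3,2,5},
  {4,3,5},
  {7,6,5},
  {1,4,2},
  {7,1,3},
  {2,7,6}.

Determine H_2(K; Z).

H_2 ≅ Z.

We work with the vertex ordering 1 < 2 < 3 < 4 < 5 < 6 < 7. The simplices of K, each written with vertices in increasing order, are:

  0-simplices (7): [1], [2], [3], [4], [5], [6], [7]
  1-simplices (21): [1,2], [1,3], [1,4], [1,5], [1,6], [1,7], [2,3], [2,4], [2,5], [2,6], [2,7], [3,4], [3,5], [3,6], [3,7], [4,5], [4,6], [4,7], [5,6], [5,7], [6,7]
  2-simplices (14): [1,2,4], [1,2,5], [1,3,6], [1,3,7], [1,4,6], [1,5,7], [2,3,5], [2,3,6], [2,4,7], [2,6,7], [3,4,5], [3,4,7], [4,5,6], [5,6,7]

so the chain groups are C_0 ≅ Z^7, C_1 ≅ Z^21, C_2 ≅ Z^14.

The boundary map ∂_1: C_1 → C_0 maps an edge to its endpoints' difference, ∂[p,q] = q − p.
The 7×21 boundary matrix has rank 6 and Smith normal form diag(1,1,1,1,1,1).

Boundary ∂_2: C_2 → C_1 acts by ∂[p,q,r] = [q,r] − [p,r] + [p,q]. For instance
  ∂[3,4,5] = [4,5] − [3,5] + [3,4],
  ∂[2,3,5] = [3,5] − [2,5] + [2,3].
This gives a 21×14 integer matrix of rank 13; reducing to Smith normal form yields diagonal entries (1,1,1,1,1,1,1,1,1,1,1,1,1).

Reading off H_k = ker ∂_k / im ∂_{k+1}:

  H_2: rank ker ∂_2 − rank ∂_3 = (14 − 13) − 0 = 1, and there is no ∂_3, so H_2 ≅ Z.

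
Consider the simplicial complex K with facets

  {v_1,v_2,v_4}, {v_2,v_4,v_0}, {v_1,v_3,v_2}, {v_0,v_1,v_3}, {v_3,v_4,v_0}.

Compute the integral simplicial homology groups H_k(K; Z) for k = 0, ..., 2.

Order the vertices as v_0 < v_1 < v_2 < v_3 < v_4. Listing each simplex with vertices in this order, K has dimension 2 with simplices:

  0-simplices (5): [v_0], [v_1], [v_2], [v_3], [v_4]
  1-simplices (10): [v_0,v_1], [v_0,v_2], [v_0,v_3], [v_0,v_4], [v_1,v_2], [v_1,v_3], [v_1,v_4], [v_2,v_3], [v_2,v_4], [v_3,v_4]
  2-simplices (5): [v_0,v_1,v_3], [v_0,v_2,v_4], [v_0,v_3,v_4], [v_1,v_2,v_3], [v_1,v_2,v_4]

so the chain groups are C_0 ≅ Z^5, C_1 ≅ Z^10, C_2 ≅ Z^5.

∂_1: C_1 → C_0 sends each edge [p,q] (with p < q) to q − p.
The 5×10 boundary matrix has rank 4 and Smith normal form diag(1,1,1,1).

The boundary map ∂_2: C_2 → C_1 acts by ∂[p,q,r] = [q,r] − [p,r] + [p,q]. For instance
  ∂[v_1,v_2,v_4] = [v_2,v_4] − [v_1,v_4] + [v_1,v_2],
  ∂[v_0,v_3,v_4] = [v_3,v_4] − [v_0,v_4] + [v_0,v_3].
This gives a 10×5 integer matrix of rank 5; reducing to Smith normal form yields diagonal entries (1,1,1,1,1).

Now H_k = ker ∂_k / im ∂_{k+1}, so:

  H_0: rank C_0 − rank ∂_1 = 5 − 4 = 1, and the invariant factors of ∂_1 are all 1, so H_0 = Z.
  H_1: rank ker ∂_1 − rank ∂_2 = (10 − 4) − 5 = 1, and the invariant factors of ∂_2 are all 1, so H_1 = Z.
  H_2: rank ker ∂_2 − rank ∂_3 = (5 − 5) − 0 = 0, and there is no ∂_3, so H_2 = 0.

(K is a triangulation of the Möbius band.)

H_0 = Z,  H_1 = Z,  H_2 = 0.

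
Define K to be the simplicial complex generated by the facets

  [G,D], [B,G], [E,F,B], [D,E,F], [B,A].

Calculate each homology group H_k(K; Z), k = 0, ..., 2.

H_0 = Z,  H_1 = Z,  H_2 = 0.

Fix the vertex order A < B < D < E < F < G and write every simplex with vertices in increasing order. Then dim K = 2 and the simplices of K are:

  0-simplices (6): A, B, D, E, F, G
  1-simplices (8): AB, BE, BF, BG, DE, DF, DG, EF
  2-simplices (2): BEF, DEF

giving chain groups C_0 ≅ Z^6, C_1 ≅ Z^8, C_2 ≅ Z^2.

∂_1: C_1 → C_0 sends each edge [p,q] (with p < q) to q − p. For instance
  ∂BF = F − B.
This gives a 6×8 integer matrix of rank 5; reducing to Smith normal form yields diagonal entries (1,1,1,1,1).

Boundary ∂_2: C_2 → C_1 maps a triangle to the signed sum of its edges. For instance
  ∂DEF = EF − DF + DE,
  ∂BEF = EF − BF + BE.
The 8×2 boundary matrix has rank 2 and Smith normal form diag(1,1).

Reading off H_k = ker ∂_k / im ∂_{k+1}:

  H_0: rank C_0 − rank ∂_1 = 6 − 5 = 1, and the invariant factors of ∂_1 are all 1, so H_0 ≅ Z.
  H_1: rank ker ∂_1 − rank ∂_2 = (8 − 5) − 2 = 1, and the invariant factors of ∂_2 are all 1, so H_1 ≅ Z.
  H_2: rank ker ∂_2 − rank ∂_3 = (2 − 2) − 0 = 0, and there is no ∂_3, so H_2 ≅ 0.

As a check, the Euler characteristic is 6 − 8 + 2 = 0, which agrees with 1 − 1 + 0 = 0.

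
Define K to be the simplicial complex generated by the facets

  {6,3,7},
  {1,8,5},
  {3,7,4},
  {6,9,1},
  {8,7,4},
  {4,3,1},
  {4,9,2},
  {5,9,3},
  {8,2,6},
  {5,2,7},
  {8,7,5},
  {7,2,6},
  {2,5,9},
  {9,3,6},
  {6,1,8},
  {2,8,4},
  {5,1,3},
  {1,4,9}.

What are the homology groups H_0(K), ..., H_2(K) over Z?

K has 9 vertices, 27 edges, 18 triangles.
rank ∂_0 = 0, rank ∂_1 = 8 ⇒ b_0 = 9 − 0 − 8 = 1; all invariant factors of ∂_1 are 1 so no torsion. So H_0 ≅ Z.
rank ∂_1 = 8, rank ∂_2 = 18 ⇒ b_1 = 27 − 8 − 18 = 1; ∂_2 has invariant factor(s) [2] giving torsion. So H_1 ≅ Z ⊕ Z/2.
rank ∂_2 = 18, rank ∂_3 = 0 ⇒ b_2 = 18 − 18 − 0 = 0. So H_2 ≅ 0.

H_0 = Z,  H_1 = Z ⊕ Z/2,  H_2 = 0.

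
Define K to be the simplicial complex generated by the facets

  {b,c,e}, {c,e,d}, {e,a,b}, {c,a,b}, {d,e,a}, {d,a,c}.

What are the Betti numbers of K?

Fix the vertex order a < b < c < d < e and write every simplex with vertices in increasing order. Then dim K = 2 and the simplices of K are:

  0-simplices (5): a, b, c, d, e
  1-simplices (9): ab, ac, ad, ae, bc, be, cd, ce, de
  2-simplices (6): abc, abe, acd, ade, bce, cde

Hence C_0 ≅ Z^5, C_1 ≅ Z^9, C_2 ≅ Z^6.

Boundary ∂_1: C_1 → C_0 sends each edge [p,q] (with p < q) to q − p. For instance
  ∂ae = e − a.
The 5×9 boundary matrix has rank 4 and Smith normal form diag(1,1,1,1).

Boundary ∂_2: C_2 → C_1 maps a triangle to the signed sum of its edges. For instance
  ∂acd = cd − ad + ac,
  ∂abc = bc − ac + ab.
As a 9×6 matrix over Z this has rank 5, with invariant factors (1,1,1,1,1).

Computing H_k = (kernel of ∂_k) / (image of ∂_{k+1}):

  H_0: rank C_0 − rank ∂_1 = 5 − 4 = 1, and the invariant factors of ∂_1 are all 1, so H_0 = Z.
  H_1: rank ker ∂_1 − rank ∂_2 = (9 − 4) − 5 = 0, and the invariant factors of ∂_2 are all 1, so H_1 = 0.
  H_2: rank ker ∂_2 − rank ∂_3 = (6 − 5) − 0 = 1, and there is no ∂_3, so H_2 = Z.

As a check, the Euler characteristic is 5 − 9 + 6 = 2, which agrees with 1 − 0 + 1 = 2.

Hence the Betti numbers are b_0 = 1, b_1 = 0, b_2 = 1.

b_0 = 1, b_1 = 0, b_2 = 1.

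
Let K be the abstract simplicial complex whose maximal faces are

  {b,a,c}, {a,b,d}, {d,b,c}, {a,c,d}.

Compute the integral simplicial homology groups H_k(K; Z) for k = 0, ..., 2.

We work with the vertex ordering a < b < c < d. The simplices of K, each written with vertices in increasing order, are:

  0-simplices (4): a, b, c, d
  1-simplices (6): ab, ac, ad, bc, bd, cd
  2-simplices (4): abc, abd, acd, bcd

Hence C_0 ≅ Z^4, C_1 ≅ Z^6, C_2 ≅ Z^4.

Boundary ∂_1: C_1 → C_0 sends each edge [p,q] (with p < q) to q − p.
The resulting 4×6 matrix has rank 3, and its Smith normal form has invariant factors (1,1,1).

∂_2: C_2 → C_1 acts by ∂[p,q,r] = [q,r] − [p,r] + [p,q]. For instance
  ∂acd = cd − ad + ac,
  ∂abd = bd − ad + ab.
The resulting 6×4 matrix has rank 3, and its Smith normal form has invariant factors (1,1,1).

Computing H_k = (kernel of ∂_k) / (image of ∂_{k+1}):

  H_0: rank C_0 − rank ∂_1 = 4 − 3 = 1, and the invariant factors of ∂_1 are all 1, so H_0 ≅ Z.
  H_1: rank ker ∂_1 − rank ∂_2 = (6 − 3) − 3 = 0, and the invariant factors of ∂_2 are all 1, so H_1 ≅ 0.
  H_2: rank ker ∂_2 − rank ∂_3 = (4 − 3) − 0 = 1, and there is no ∂_3, so H_2 ≅ Z.

H_0 ≅ Z,  H_1 = 0,  H_2 ≅ Z.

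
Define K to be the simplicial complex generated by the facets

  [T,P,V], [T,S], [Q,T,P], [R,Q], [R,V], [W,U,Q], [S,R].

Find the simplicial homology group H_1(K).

We work with the vertex ordering P < Q < R < S < T < U < V < W. The simplices of K, each written with vertices in increasing order, are:

  0-simplices (8): P, Q, R, S, T, U, V, W
  1-simplices (12): PQ, PT, PV, QR, QT, QU, QW, RS, RV, ST, TV, UW
  2-simplices (3): PQT, PTV, QUW

giving chain groups C_0 ≅ Z^8, C_1 ≅ Z^12, C_2 ≅ Z^3.

The boundary map ∂_1: C_1 → C_0 sends each edge [p,q] (with p < q) to q − p. For instance
  ∂QR = R − Q.
The 8×12 boundary matrix has rank 7 and Smith normal form diag(1,1,1,1,1,1,1).

Boundary ∂_2: C_2 → C_1 maps a triangle to the signed sum of its edges. For instance
  ∂PTV = TV − PV + PT,
  ∂PQT = QT − PT + PQ.
As a 12×3 matrix over Z this has rank 3, with invariant factors (1,1,1).

Computing H_k = (kernel of ∂_k) / (image of ∂_{k+1}):

  H_1: rank ker ∂_1 − rank ∂_2 = (12 − 7) − 3 = 2, and the invariant factors of ∂_2 are all 1, so H_1 = Z^2.

H_1 ≅ Z^2.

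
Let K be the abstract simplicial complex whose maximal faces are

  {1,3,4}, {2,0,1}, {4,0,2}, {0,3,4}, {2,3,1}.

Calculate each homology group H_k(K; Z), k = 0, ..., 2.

We work with the vertex ordering 0 < 1 < 2 < 3 < 4. The simplices of K, each written with vertices in increasing order, are:

  0-simplices (5): [0], [1], [2], [3], [4]
  1-simplices (10): [0,1], [0,2], [0,3], [0,4], [1,2], [1,3], [1,4], [2,3], [2,4], [3,4]
  2-simplices (5): [0,1,2], [0,2,4], [0,3,4], [1,2,3], [1,3,4]

so the chain groups are C_0 ≅ Z^5, C_1 ≅ Z^10, C_2 ≅ Z^5.

∂_1: C_1 → C_0 is given by ∂[p,q] = [q] − [p]. For instance
  ∂[1,4] = [4] − [1].
The 5×10 boundary matrix has rank 4 and Smith normal form diag(1,1,1,1).

The boundary map ∂_2: C_2 → C_1 acts by ∂[p,q,r] = [q,r] − [p,r] + [p,q]. For instance
  ∂[0,3,4] = [3,4] − [0,4] + [0,3],
  ∂[1,3,4] = [3,4] − [1,4] + [1,3].
As a 10×5 matrix over Z this has rank 5, with invariant factors (1,1,1,1,1).

From H_k ≅ ker(∂_k) / im(∂_{k+1}) we obtain:

  H_0: rank C_0 − rank ∂_1 = 5 − 4 = 1, and the invariant factors of ∂_1 are all 1, so H_0 = Z.
  H_1: rank ker ∂_1 − rank ∂_2 = (10 − 4) − 5 = 1, and the invariant factors of ∂_2 are all 1, so H_1 = Z.
  H_2: rank ker ∂_2 − rank ∂_3 = (5 − 5) − 0 = 0, and there is no ∂_3, so H_2 = 0.

H_0 = Z,  H_1 = Z,  H_2 = 0.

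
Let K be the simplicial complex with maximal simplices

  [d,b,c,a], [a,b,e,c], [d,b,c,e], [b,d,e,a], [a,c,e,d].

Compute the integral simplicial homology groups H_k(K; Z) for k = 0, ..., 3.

H_0 ≅ Z,  H_1 = 0,  H_2 = 0,  H_3 ≅ Z.

We work with the vertex ordering a < b < c < d < e. The simplices of K, each written with vertices in increasing order, are:

  0-simplices (5): a, b, c, d, e
  1-simplices (10): ab, ac, ad, ae, bc, bd, be, cd, ce, de
  2-simplices (10): abc, abd, abe, acd, ace, ade, bcd, bce, bde, cde
  3-simplices (5): abcd, abce, abde, acde, bcde

giving chain groups C_0 ≅ Z^5, C_1 ≅ Z^10, C_2 ≅ Z^10, C_3 ≅ Z^5.

The boundary map ∂_1: C_1 → C_0 maps an edge to its endpoints' difference, ∂[p,q] = q − p. For instance
  ∂de = e − d.
The 5×10 boundary matrix has rank 4 and Smith normal form diag(1,1,1,1).

∂_2: C_2 → C_1 sends each 2-simplex [p,q,r] to [q,r] − [p,r] + [p,q]. For instance
  ∂bce = ce − be + bc,
  ∂abe = be − ae + ab.
As a 10×10 matrix over Z this has rank 6, with invariant factors (1,1,1,1,1,1).

Boundary ∂_3: C_3 → C_2 sends each 3-simplex σ to the alternating sum Σ_i (−1)^i (σ with its i-th vertex removed). For instance
  ∂abce = bce − ace + abe − abc,
  ∂abcd = bcd − acd + abd − abc.
This gives a 10×5 integer matrix of rank 4; reducing to Smith normal form yields diagonal entries (1,1,1,1).

Reading off H_k = ker ∂_k / im ∂_{k+1}:

  H_0: rank C_0 − rank ∂_1 = 5 − 4 = 1, and the invariant factors of ∂_1 are all 1, so H_0 = Z.
  H_1: rank ker ∂_1 − rank ∂_2 = (10 − 4) − 6 = 0, and the invariant factors of ∂_2 are all 1, so H_1 = 0.
  H_2: rank ker ∂_2 − rank ∂_3 = (10 − 6) − 4 = 0, and the invariant factors of ∂_3 are all 1, so H_2 = 0.
  H_3: rank ker ∂_3 − rank ∂_4 = (5 − 4) − 0 = 1, and there is no ∂_4, so H_3 = Z.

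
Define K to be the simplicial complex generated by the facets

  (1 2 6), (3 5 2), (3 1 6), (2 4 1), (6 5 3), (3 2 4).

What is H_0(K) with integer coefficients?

Take the total order 1 < 2 < 3 < 4 < 5 < 6 on the vertex set. Then K (dimension 2) consists of the simplices:

  0-simplices (6): [1], [2], [3], [4], [5], [6]
  1-simplices (12): [1,2], [1,3], [1,4], [1,6], [2,3], [2,4], [2,5], [2,6], [3,4], [3,5], [3,6], [5,6]
  2-simplices (6): [1,2,4], [1,2,6], [1,3,6], [2,3,4], [2,3,5], [3,5,6]

giving chain groups C_0 ≅ Z^6, C_1 ≅ Z^12, C_2 ≅ Z^6.

∂_1: C_1 → C_0 maps an edge to its endpoints' difference, ∂[p,q] = q − p. For instance
  ∂[1,2] = [2] − [1].
The resulting 6×12 matrix has rank 5, and its Smith normal form has invariant factors (1,1,1,1,1).

∂_2: C_2 → C_1 maps a triangle to the signed sum of its edges. For instance
  ∂[3,5,6] = [5,6] − [3,6] + [3,5],
  ∂[2,3,4] = [3,4] − [2,4] + [2,3].
The 12×6 boundary matrix has rank 6 and Smith normal form diag(1,1,1,1,1,1).

Computing H_k = (kernel of ∂_k) / (image of ∂_{k+1}):

  H_0: rank C_0 − rank ∂_1 = 6 − 5 = 1, and the invariant factors of ∂_1 are all 1, so H_0 = Z.

H_0 = Z.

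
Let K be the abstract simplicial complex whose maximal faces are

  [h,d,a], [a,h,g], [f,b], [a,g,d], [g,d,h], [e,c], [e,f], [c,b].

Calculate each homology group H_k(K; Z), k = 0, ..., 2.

H_0 = Z^2,  H_1 = Z,  H_2 = Z.

Fix the vertex order a < b < c < d < e < f < g < h and write every simplex with vertices in increasing order. Then dim K = 2 and the simplices of K are:

  0-simplices (8): a, b, c, d, e, f, g, h
  1-simplices (10): ad, ag, ah, bc, bf, ce, dg, dh, ef, gh
  2-simplices (4): adg, adh, agh, dgh

so the chain groups are C_0 ≅ Z^8, C_1 ≅ Z^10, C_2 ≅ Z^4.

∂_1: C_1 → C_0 maps an edge to its endpoints' difference, ∂[p,q] = q − p. For instance
  ∂ad = d − a.
This gives a 8×10 integer matrix of rank 6; reducing to Smith normal form yields diagonal entries (1,1,1,1,1,1).

The boundary map ∂_2: C_2 → C_1 maps a triangle to the signed sum of its edges. For instance
  ∂dgh = gh − dh + dg,
  ∂adh = dh − ah + ad.
The 10×4 boundary matrix has rank 3 and Smith normal form diag(1,1,1).

Now H_k = ker ∂_k / im ∂_{k+1}, so:

  H_0: rank C_0 − rank ∂_1 = 8 − 6 = 2, and the invariant factors of ∂_1 are all 1, so H_0 = Z^2.
  H_1: rank ker ∂_1 − rank ∂_2 = (10 − 6) − 3 = 1, and the invariant factors of ∂_2 are all 1, so H_1 = Z.
  H_2: rank ker ∂_2 − rank ∂_3 = (4 − 3) − 0 = 1, and there is no ∂_3, so H_2 = Z.

As a check, the Euler characteristic is 8 − 10 + 4 = 2, which agrees with 2 − 1 + 1 = 2.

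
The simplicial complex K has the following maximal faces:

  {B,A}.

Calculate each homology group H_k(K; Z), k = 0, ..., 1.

Order the vertices as A < B. Listing each simplex with vertices in this order, K has dimension 1 with simplices:

  0-simplices (2): A, B
  1-simplices (1): AB

so the chain groups are C_0 ≅ Z^2, C_1 ≅ Z^1.

∂_1: C_1 → C_0 is given by ∂[p,q] = [q] − [p]. For instance
  ∂AB = B − A.
The resulting 2×1 matrix has rank 1, and its Smith normal form has invariant factors (1).

Reading off H_k = ker ∂_k / im ∂_{k+1}:

  H_0: rank C_0 − rank ∂_1 = 2 − 1 = 1, and the invariant factors of ∂_1 are all 1, so H_0 ≅ Z.
  H_1: rank ker ∂_1 − rank ∂_2 = (1 − 1) − 0 = 0, and there is no ∂_2, so H_1 ≅ 0.

As a check, the Euler characteristic is 2 − 1 = 1, which agrees with 1 − 0 = 1.
(K is a triangulation of the 1-simplex.)

H_0 ≅ Z,  H_1 = 0.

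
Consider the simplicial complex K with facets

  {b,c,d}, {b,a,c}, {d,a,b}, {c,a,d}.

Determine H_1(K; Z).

H_1 ≅ 0.

Take the total order a < b < c < d on the vertex set. Then K (dimension 2) consists of the simplices:

  0-simplices (4): a, b, c, d
  1-simplices (6): ab, ac, ad, bc, bd, cd
  2-simplices (4): abc, abd, acd, bcd

giving chain groups C_0 ≅ Z^4, C_1 ≅ Z^6, C_2 ≅ Z^4.

∂_1: C_1 → C_0 sends each edge [p,q] (with p < q) to q − p.
This gives a 4×6 integer matrix of rank 3; reducing to Smith normal form yields diagonal entries (1,1,1).

∂_2: C_2 → C_1 sends each 2-simplex [p,q,r] to [q,r] − [p,r] + [p,q]. For instance
  ∂abd = bd − ad + ab,
  ∂bcd = cd − bd + bc.
The resulting 6×4 matrix has rank 3, and its Smith normal form has invariant factors (1,1,1).

From H_k ≅ ker(∂_k) / im(∂_{k+1}) we obtain:

  H_1: rank ker ∂_1 − rank ∂_2 = (6 − 3) − 3 = 0, and the invariant factors of ∂_2 are all 1, so H_1 ≅ 0.

(K is a triangulation of the 2-sphere S^2.)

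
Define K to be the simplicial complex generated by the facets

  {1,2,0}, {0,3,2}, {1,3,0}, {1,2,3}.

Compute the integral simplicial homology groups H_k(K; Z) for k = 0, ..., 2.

Fix the vertex order 0 < 1 < 2 < 3 and write every simplex with vertices in increasing order. Then dim K = 2 and the simplices of K are:

  0-simplices (4): [0], [1], [2], [3]
  1-simplices (6): [0,1], [0,2], [0,3], [1,2], [1,3], [2,3]
  2-simplices (4): [0,1,2], [0,1,3], [0,2,3], [1,2,3]

giving chain groups C_0 ≅ Z^4, C_1 ≅ Z^6, C_2 ≅ Z^4.

Boundary ∂_1: C_1 → C_0 sends each edge [p,q] (with p < q) to q − p.
This gives a 4×6 integer matrix of rank 3; reducing to Smith normal form yields diagonal entries (1,1,1).

Boundary ∂_2: C_2 → C_1 acts by ∂[p,q,r] = [q,r] − [p,r] + [p,q]. For instance
  ∂[0,2,3] = [2,3] − [0,3] + [0,2],
  ∂[0,1,3] = [1,3] − [0,3] + [0,1].
The 6×4 boundary matrix has rank 3 and Smith normal form diag(1,1,1).

Computing H_k = (kernel of ∂_k) / (image of ∂_{k+1}):

  H_0: rank C_0 − rank ∂_1 = 4 − 3 = 1, and the invariant factors of ∂_1 are all 1, so H_0 = Z.
  H_1: rank ker ∂_1 − rank ∂_2 = (6 − 3) − 3 = 0, and the invariant factors of ∂_2 are all 1, so H_1 = 0.
  H_2: rank ker ∂_2 − rank ∂_3 = (4 − 3) − 0 = 1, and there is no ∂_3, so H_2 = Z.

As a check, the Euler characteristic is 4 − 6 + 4 = 2, which agrees with 1 − 0 + 1 = 2.

H_0 ≅ Z,  H_1 = 0,  H_2 ≅ Z.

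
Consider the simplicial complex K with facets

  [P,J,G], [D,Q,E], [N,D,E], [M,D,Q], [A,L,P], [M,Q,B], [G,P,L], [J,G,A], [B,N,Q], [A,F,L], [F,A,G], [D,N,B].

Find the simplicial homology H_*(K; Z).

H_0 = Z^2,  H_1 = Z^2,  H_2 = 0.

Order the vertices as A < B < D < E < F < G < J < L < M < N < P < Q. Listing each simplex with vertices in this order, K has dimension 2 with simplices:

  0-simplices (12): A, B, D, E, F, G, J, L, M, N, P, Q
  1-simplices (24): AF, AG, AJ, AL, AP, BD, BM, BN, BQ, DE, DM, DN, DQ, EN, EQ, FG, FL, GJ, GL, GP, JP, LP, MQ, NQ
  2-simplices (12): AFG, AFL, AGJ, ALP, BDN, BMQ, BNQ, DEN, DEQ, DMQ, GJP, GLP

giving chain groups C_0 ≅ Z^12, C_1 ≅ Z^24, C_2 ≅ Z^12.

∂_1: C_1 → C_0 is given by ∂[p,q] = [q] − [p].
As a 12×24 matrix over Z this has rank 10, with invariant factors (1,1,1,1,1,1,1,1,1,1).

∂_2: C_2 → C_1 sends each 2-simplex [p,q,r] to [q,r] − [p,r] + [p,q]. For instance
  ∂GJP = JP − GP + GJ,
  ∂DEQ = EQ − DQ + DE.
This gives a 24×12 integer matrix of rank 12; reducing to Smith normal form yields diagonal entries (1,1,1,1,1,1,1,1,1,1,1,1).

Reading off H_k = ker ∂_k / im ∂_{k+1}:

  H_0: rank C_0 − rank ∂_1 = 12 − 10 = 2, and the invariant factors of ∂_1 are all 1, so H_0 ≅ Z^2.
  H_1: rank ker ∂_1 − rank ∂_2 = (24 − 10) − 12 = 2, and the invariant factors of ∂_2 are all 1, so H_1 ≅ Z^2.
  H_2: rank ker ∂_2 − rank ∂_3 = (12 − 12) − 0 = 0, and there is no ∂_3, so H_2 ≅ 0.

(K is a triangulation of the disjoint union of the cylinder S^1 x I and the cylinder S^1 x I.)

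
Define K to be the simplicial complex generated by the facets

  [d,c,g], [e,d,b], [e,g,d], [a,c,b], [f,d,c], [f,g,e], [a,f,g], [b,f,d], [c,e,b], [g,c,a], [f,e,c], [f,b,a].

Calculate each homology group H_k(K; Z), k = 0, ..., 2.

We work with the vertex ordering a < b < c < d < e < f < g. The simplices of K, each written with vertices in increasing order, are:

  0-simplices (7): a, b, c, d, e, f, g
  1-simplices (18): ab, ac, af, ag, bc, bd, be, bf, cd, ce, cf, cg, de, df, dg, ef, eg, fg
  2-simplices (12): abc, abf, acg, afg, bce, bde, bdf, cdf, cdg, cef, deg, efg

Hence C_0 ≅ Z^7, C_1 ≅ Z^18, C_2 ≅ Z^12.

The boundary map ∂_1: C_1 → C_0 is given by ∂[p,q] = [q] − [p]. For instance
  ∂fg = g − f.
As a 7×18 matrix over Z this has rank 6, with invariant factors (1,1,1,1,1,1).

∂_2: C_2 → C_1 sends each 2-simplex [p,q,r] to [q,r] − [p,r] + [p,q]. For instance
  ∂bdf = df − bf + bd,
  ∂abf = bf − af + ab.
The 18×12 boundary matrix has rank 12 and Smith normal form diag(1,1,1,1,1,1,1,1,1,1,1,2).

Now H_k = ker ∂_k / im ∂_{k+1}, so:

  H_0: rank C_0 − rank ∂_1 = 7 − 6 = 1, and the invariant factors of ∂_1 are all 1, so H_0 ≅ Z.
  H_1: rank ker ∂_1 − rank ∂_2 = (18 − 6) − 12 = 0, and ∂_2 has invariant factor 2 > 1, so H_1 ≅ Z/2Z.
  H_2: rank ker ∂_2 − rank ∂_3 = (12 − 12) − 0 = 0, and there is no ∂_3, so H_2 ≅ 0.

As a check, the Euler characteristic is 7 − 18 + 12 = 1, which agrees with 1 − 0 + 0 = 1.

H_0 = Z,  H_1 = Z/2Z,  H_2 = 0.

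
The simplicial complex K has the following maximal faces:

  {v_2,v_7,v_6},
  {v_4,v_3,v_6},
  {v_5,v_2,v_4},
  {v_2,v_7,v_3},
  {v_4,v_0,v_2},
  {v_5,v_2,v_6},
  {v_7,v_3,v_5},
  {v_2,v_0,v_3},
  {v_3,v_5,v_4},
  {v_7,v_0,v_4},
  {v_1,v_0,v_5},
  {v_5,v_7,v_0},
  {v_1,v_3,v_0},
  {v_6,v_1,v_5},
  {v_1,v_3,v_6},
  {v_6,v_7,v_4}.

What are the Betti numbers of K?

We work with the vertex ordering v_0 < v_1 < v_2 < v_3 < v_4 < v_5 < v_6 < v_7. The simplices of K, each written with vertices in increasing order, are:

  0-simplices (8): [v_0], [v_1], [v_2], [v_3], [v_4], [v_5], [v_6], [v_7]
  1-simplices (24): (24 of them)
  2-simplices (16): (16 of them)

so the chain groups are C_0 ≅ Z^8, C_1 ≅ Z^24, C_2 ≅ Z^16.

The boundary map ∂_1: C_1 → C_0 sends each edge [p,q] (with p < q) to q − p. For instance
  ∂[v_0,v_3] = [v_3] − [v_0].
As a 8×24 matrix over Z this has rank 7, with invariant factors (1,1,1,1,1,1,1).

Boundary ∂_2: C_2 → C_1 maps a triangle to the signed sum of its edges. For instance
  ∂[v_4,v_6,v_7] = [v_6,v_7] − [v_4,v_7] + [v_4,v_6],
  ∂[v_0,v_5,v_7] = [v_5,v_7] − [v_0,v_7] + [v_0,v_5].
As a 24×16 matrix over Z this has rank 15, with invariant factors (1,1,1,1,1,1,1,1,1,1,1,1,1,1,1).

From H_k ≅ ker(∂_k) / im(∂_{k+1}) we obtain:

  H_0: rank C_0 − rank ∂_1 = 8 − 7 = 1, and the invariant factors of ∂_1 are all 1, so H_0 ≅ Z.
  H_1: rank ker ∂_1 − rank ∂_2 = (24 − 7) − 15 = 2, and the invariant factors of ∂_2 are all 1, so H_1 ≅ Z^2.
  H_2: rank ker ∂_2 − rank ∂_3 = (16 − 15) − 0 = 1, and there is no ∂_3, so H_2 ≅ Z.

As a check, the Euler characteristic is 8 − 24 + 16 = 0, which agrees with 1 − 2 + 1 = 0.

Hence the Betti numbers are b_0 = 1, b_1 = 2, b_2 = 1.

b_0 = 1, b_1 = 2, b_2 = 1.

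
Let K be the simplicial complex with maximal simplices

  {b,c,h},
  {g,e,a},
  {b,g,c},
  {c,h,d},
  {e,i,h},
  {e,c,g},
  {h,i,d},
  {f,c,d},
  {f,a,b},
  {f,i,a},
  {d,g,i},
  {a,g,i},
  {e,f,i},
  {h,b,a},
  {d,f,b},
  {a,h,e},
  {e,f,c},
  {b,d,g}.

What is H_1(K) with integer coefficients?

K has 9 vertices, 27 edges, 18 triangles.
rank ∂_1 = 8, rank ∂_2 = 18 ⇒ b_1 = 27 − 8 − 18 = 1; ∂_2 has invariant factor(s) [2] giving torsion. So H_1 ≅ Z ⊕ Z/2.

H_1 = Z ⊕ Z/2.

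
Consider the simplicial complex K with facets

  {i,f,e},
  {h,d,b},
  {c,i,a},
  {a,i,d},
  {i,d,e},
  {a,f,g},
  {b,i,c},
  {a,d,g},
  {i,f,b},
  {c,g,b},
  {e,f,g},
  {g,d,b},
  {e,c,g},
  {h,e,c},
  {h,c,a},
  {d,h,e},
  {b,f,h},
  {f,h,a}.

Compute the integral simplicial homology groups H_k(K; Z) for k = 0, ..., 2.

Order the vertices as a < b < c < d < e < f < g < h < i. Listing each simplex with vertices in this order, K has dimension 2 with simplices:

  0-simplices (9): a, b, c, d, e, f, g, h, i
  1-simplices (27): ac, ad, af, ag, ah, ai, bc, bd, bf, bg, bh, bi, ce, cg, ch, ci, de, dg, dh, di, ef, eg, eh, ei, fg, fh, fi
  2-simplices (18): ach, aci, adg, adi, afg, afh, bcg, bci, bdg, bdh, bfh, bfi, ceg, ceh, deh, dei, efg, efi

so the chain groups are C_0 ≅ Z^9, C_1 ≅ Z^27, C_2 ≅ Z^18.

Boundary ∂_1: C_1 → C_0 sends each edge [p,q] (with p < q) to q − p. For instance
  ∂dh = h − d.
This gives a 9×27 integer matrix of rank 8; reducing to Smith normal form yields diagonal entries (1,1,1,1,1,1,1,1).

The boundary map ∂_2: C_2 → C_1 sends each 2-simplex [p,q,r] to [q,r] − [p,r] + [p,q]. For instance
  ∂bdh = dh − bh + bd,
  ∂aci = ci − ai + ac.
The resulting 27×18 matrix has rank 17, and its Smith normal form has invariant factors (1,1,1,1,1,1,1,1,1,1,1,1,1,1,1,1,1).

Now H_k = ker ∂_k / im ∂_{k+1}, so:

  H_0: rank C_0 − rank ∂_1 = 9 − 8 = 1, and the invariant factors of ∂_1 are all 1, so H_0 ≅ Z.
  H_1: rank ker ∂_1 − rank ∂_2 = (27 − 8) − 17 = 2, and the invariant factors of ∂_2 are all 1, so H_1 ≅ Z^2.
  H_2: rank ker ∂_2 − rank ∂_3 = (18 − 17) − 0 = 1, and there is no ∂_3, so H_2 ≅ Z.

(K is a triangulation of the torus T^2.)

H_0 = Z,  H_1 = Z^2,  H_2 = Z.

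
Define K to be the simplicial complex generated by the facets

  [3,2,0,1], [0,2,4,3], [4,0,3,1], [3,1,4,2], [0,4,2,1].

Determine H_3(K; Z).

Fix the vertex order 0 < 1 < 2 < 3 < 4 and write every simplex with vertices in increasing order. Then dim K = 3 and the simplices of K are:

  0-simplices (5): [0], [1], [2], [3], [4]
  1-simplices (10): [0,1], [0,2], [0,3], [0,4], [1,2], [1,3], [1,4], [2,3], [2,4], [3,4]
  2-simplices (10): [0,1,2], [0,1,3], [0,1,4], [0,2,3], [0,2,4], [0,3,4], [1,2,3], [1,2,4], [1,3,4], [2,3,4]
  3-simplices (5): [0,1,2,3], [0,1,2,4], [0,1,3,4], [0,2,3,4], [1,2,3,4]

so the chain groups are C_0 ≅ Z^5, C_1 ≅ Z^10, C_2 ≅ Z^10, C_3 ≅ Z^5.

∂_1: C_1 → C_0 maps an edge to its endpoints' difference, ∂[p,q] = q − p. For instance
  ∂[0,3] = [3] − [0].
As a 5×10 matrix over Z this has rank 4, with invariant factors (1,1,1,1).

The boundary map ∂_2: C_2 → C_1 sends each 2-simplex [p,q,r] to [q,r] − [p,r] + [p,q]. For instance
  ∂[0,3,4] = [3,4] − [0,4] + [0,3],
  ∂[0,1,2] = [1,2] − [0,2] + [0,1].
The 10×10 boundary matrix has rank 6 and Smith normal form diag(1,1,1,1,1,1).

Boundary ∂_3: C_3 → C_2 sends each 3-simplex σ to the alternating sum Σ_i (−1)^i (σ with its i-th vertex removed). For instance
  ∂[0,1,2,4] = [1,2,4] − [0,2,4] + [0,1,4] − [0,1,2],
  ∂[0,1,2,3] = [1,2,3] − [0,2,3] + [0,1,3] − [0,1,2].
As a 10×5 matrix over Z this has rank 4, with invariant factors (1,1,1,1).

Computing H_k = (kernel of ∂_k) / (image of ∂_{k+1}):

  H_3: rank ker ∂_3 − rank ∂_4 = (5 − 4) − 0 = 1, and there is no ∂_4, so H_3 ≅ Z.

H_3 ≅ Z.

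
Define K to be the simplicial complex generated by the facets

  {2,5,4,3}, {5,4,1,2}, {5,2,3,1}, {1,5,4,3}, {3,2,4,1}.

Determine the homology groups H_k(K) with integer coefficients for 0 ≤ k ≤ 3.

Fix the vertex order 1 < 2 < 3 < 4 < 5 and write every simplex with vertices in increasing order. Then dim K = 3 and the simplices of K are:

  0-simplices (5): [1], [2], [3], [4], [5]
  1-simplices (10): [1,2], [1,3], [1,4], [1,5], [2,3], [2,4], [2,5], [3,4], [3,5], [4,5]
  2-simplices (10): [1,2,3], [1,2,4], [1,2,5], [1,3,4], [1,3,5], [1,4,5], [2,3,4], [2,3,5], [2,4,5], [3,4,5]
  3-simplices (5): [1,2,3,4], [1,2,3,5], [1,2,4,5], [1,3,4,5], [2,3,4,5]

so the chain groups are C_0 ≅ Z^5, C_1 ≅ Z^10, C_2 ≅ Z^10, C_3 ≅ Z^5.

∂_1: C_1 → C_0 sends each edge [p,q] (with p < q) to q − p.
The resulting 5×10 matrix has rank 4, and its Smith normal form has invariant factors (1,1,1,1).

∂_2: C_2 → C_1 maps a triangle to the signed sum of its edges. For instance
  ∂[1,3,4] = [3,4] − [1,4] + [1,3],
  ∂[1,3,5] = [3,5] − [1,5] + [1,3].
As a 10×10 matrix over Z this has rank 6, with invariant factors (1,1,1,1,1,1).

The boundary map ∂_3: C_3 → C_2 sends each 3-simplex σ to the alternating sum Σ_i (−1)^i (σ with its i-th vertex removed). For instance
  ∂[1,2,3,5] = [2,3,5] − [1,3,5] + [1,2,5] − [1,2,3],
  ∂[1,2,3,4] = [2,3,4] − [1,3,4] + [1,2,4] − [1,2,3].
As a 10×5 matrix over Z this has rank 4, with invariant factors (1,1,1,1).

From H_k ≅ ker(∂_k) / im(∂_{k+1}) we obtain:

  H_0: rank C_0 − rank ∂_1 = 5 − 4 = 1, and the invariant factors of ∂_1 are all 1, so H_0 ≅ Z.
  H_1: rank ker ∂_1 − rank ∂_2 = (10 − 4) − 6 = 0, and the invariant factors of ∂_2 are all 1, so H_1 ≅ 0.
  H_2: rank ker ∂_2 − rank ∂_3 = (10 − 6) − 4 = 0, and the invariant factors of ∂_3 are all 1, so H_2 ≅ 0.
  H_3: rank ker ∂_3 − rank ∂_4 = (5 − 4) − 0 = 1, and there is no ∂_4, so H_3 ≅ Z.

H_0 ≅ Z,  H_1 = 0,  H_2 = 0,  H_3 ≅ Z.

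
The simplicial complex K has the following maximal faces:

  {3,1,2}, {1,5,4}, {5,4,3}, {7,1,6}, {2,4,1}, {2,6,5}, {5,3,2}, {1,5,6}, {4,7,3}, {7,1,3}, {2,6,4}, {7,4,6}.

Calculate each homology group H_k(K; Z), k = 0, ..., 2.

H_0 ≅ Z,  H_1 ≅ Z/2,  H_2 = 0.

Fix the vertex order 1 < 2 < 3 < 4 < 5 < 6 < 7 and write every simplex with vertices in increasing order. Then dim K = 2 and the simplices of K are:

  0-simplices (7): [1], [2], [3], [4], [5], [6], [7]
  1-simplices (18): [1,2], [1,3], [1,4], [1,5], [1,6], [1,7], [2,3], [2,4], [2,5], [2,6], [3,4], [3,5], [3,7], [4,5], [4,6], [4,7], [5,6], [6,7]
  2-simplices (12): [1,2,3], [1,2,4], [1,3,7], [1,4,5], [1,5,6], [1,6,7], [2,3,5], [2,4,6], [2,5,6], [3,4,5], [3,4,7], [4,6,7]

Hence C_0 ≅ Z^7, C_1 ≅ Z^18, C_2 ≅ Z^12.

Boundary ∂_1: C_1 → C_0 sends each edge [p,q] (with p < q) to q − p.
The resulting 7×18 matrix has rank 6, and its Smith normal form has invariant factors (1,1,1,1,1,1).

Boundary ∂_2: C_2 → C_1 acts by ∂[p,q,r] = [q,r] − [p,r] + [p,q]. For instance
  ∂[3,4,7] = [4,7] − [3,7] + [3,4],
  ∂[1,4,5] = [4,5] − [1,5] + [1,4].
The resulting 18×12 matrix has rank 12, and its Smith normal form has invariant factors (1,1,1,1,1,1,1,1,1,1,1,2).

Reading off H_k = ker ∂_k / im ∂_{k+1}:

  H_0: rank C_0 − rank ∂_1 = 7 − 6 = 1, and the invariant factors of ∂_1 are all 1, so H_0 = Z.
  H_1: rank ker ∂_1 − rank ∂_2 = (18 − 6) − 12 = 0, and ∂_2 has invariant factor 2 > 1, so H_1 = Z/2.
  H_2: rank ker ∂_2 − rank ∂_3 = (12 − 12) − 0 = 0, and there is no ∂_3, so H_2 = 0.

As a check, the Euler characteristic is 7 − 18 + 12 = 1, which agrees with 1 − 0 + 0 = 1.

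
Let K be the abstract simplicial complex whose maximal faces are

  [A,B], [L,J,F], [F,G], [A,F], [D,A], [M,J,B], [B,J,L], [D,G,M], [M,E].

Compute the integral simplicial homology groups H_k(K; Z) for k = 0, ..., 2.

We work with the vertex ordering A < B < D < E < F < G < J < L < M. The simplices of K, each written with vertices in increasing order, are:

  0-simplices (9): A, B, D, E, F, G, J, L, M
  1-simplices (15): AB, AD, AF, BJ, BL, BM, DG, DM, EM, FG, FJ, FL, GM, JL, JM
  2-simplices (4): BJL, BJM, DGM, FJL

so the chain groups are C_0 ≅ Z^9, C_1 ≅ Z^15, C_2 ≅ Z^4.

∂_1: C_1 → C_0 sends each edge [p,q] (with p < q) to q − p.
The resulting 9×15 matrix has rank 8, and its Smith normal form has invariant factors (1,1,1,1,1,1,1,1).

∂_2: C_2 → C_1 acts by ∂[p,q,r] = [q,r] − [p,r] + [p,q]. For instance
  ∂BJL = JL − BL + BJ,
  ∂FJL = JL − FL + FJ.
The 15×4 boundary matrix has rank 4 and Smith normal form diag(1,1,1,1).

Computing H_k = (kernel of ∂_k) / (image of ∂_{k+1}):

  H_0: rank C_0 − rank ∂_1 = 9 − 8 = 1, and the invariant factors of ∂_1 are all 1, so H_0 = Z.
  H_1: rank ker ∂_1 − rank ∂_2 = (15 − 8) − 4 = 3, and the invariant factors of ∂_2 are all 1, so H_1 = Z^3.
  H_2: rank ker ∂_2 − rank ∂_3 = (4 − 4) − 0 = 0, and there is no ∂_3, so H_2 = 0.

As a check, the Euler characteristic is 9 − 15 + 4 = -2, which agrees with 1 − 3 + 0 = -2.

H_0 ≅ Z,  H_1 ≅ Z^3,  H_2 = 0.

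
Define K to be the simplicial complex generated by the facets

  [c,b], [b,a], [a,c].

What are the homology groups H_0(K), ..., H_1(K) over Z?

Fix the vertex order a < b < c and write every simplex with vertices in increasing order. Then dim K = 1 and the simplices of K are:

  0-simplices (3): a, b, c
  1-simplices (3): ab, ac, bc

giving chain groups C_0 ≅ Z^3, C_1 ≅ Z^3.

The boundary map ∂_1: C_1 → C_0 maps an edge to its endpoints' difference, ∂[p,q] = q − p. For instance
  ∂ab = b − a.
The 3×3 boundary matrix has rank 2 and Smith normal form diag(1,1).

Computing H_k = (kernel of ∂_k) / (image of ∂_{k+1}):

  H_0: rank C_0 − rank ∂_1 = 3 − 2 = 1, and the invariant factors of ∂_1 are all 1, so H_0 = Z.
  H_1: rank ker ∂_1 − rank ∂_2 = (3 − 2) − 0 = 1, and there is no ∂_2, so H_1 = Z.

(K is a triangulation of the circle S^1.)

H_0 = Z,  H_1 = Z.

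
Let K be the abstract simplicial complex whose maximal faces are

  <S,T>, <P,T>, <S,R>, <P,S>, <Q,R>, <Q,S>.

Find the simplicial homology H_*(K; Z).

We work with the vertex ordering P < Q < R < S < T. The simplices of K, each written with vertices in increasing order, are:

  0-simplices (5): P, Q, R, S, T
  1-simplices (6): PS, PT, QR, QS, RS, ST

giving chain groups C_0 ≅ Z^5, C_1 ≅ Z^6.

The boundary map ∂_1: C_1 → C_0 sends each edge [p,q] (with p < q) to q − p.
The resulting 5×6 matrix has rank 4, and its Smith normal form has invariant factors (1,1,1,1).

Computing H_k = (kernel of ∂_k) / (image of ∂_{k+1}):

  H_0: rank C_0 − rank ∂_1 = 5 − 4 = 1, and the invariant factors of ∂_1 are all 1, so H_0 ≅ Z.
  H_1: rank ker ∂_1 − rank ∂_2 = (6 − 4) − 0 = 2, and there is no ∂_2, so H_1 ≅ Z^2.

As a check, the Euler characteristic is 5 − 6 = -1, which agrees with 1 − 2 = -1.
(K is a triangulation of a wedge of 2 circles.)

H_0 ≅ Z,  H_1 ≅ Z^2.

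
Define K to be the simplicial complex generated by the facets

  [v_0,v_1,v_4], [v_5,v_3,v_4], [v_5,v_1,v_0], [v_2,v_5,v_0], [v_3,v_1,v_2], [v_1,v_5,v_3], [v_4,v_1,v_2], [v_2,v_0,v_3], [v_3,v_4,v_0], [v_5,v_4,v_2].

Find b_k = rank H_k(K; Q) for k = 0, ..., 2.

b_0 = 1, b_1 = 0, b_2 = 0.

We work with the vertex ordering v_0 < v_1 < v_2 < v_3 < v_4 < v_5. The simplices of K, each written with vertices in increasing order, are:

  0-simplices (6): [v_0], [v_1], [v_2], [v_3], [v_4], [v_5]
  1-simplices (15): (15 of them)
  2-simplices (10): [v_0,v_1,v_4], [v_0,v_1,v_5], [v_0,v_2,v_3], [v_0,v_2,v_5], [v_0,v_3,v_4], [v_1,v_2,v_3], [v_1,v_2,v_4], [v_1,v_3,v_5], [v_2,v_4,v_5], [v_3,v_4,v_5]

so the chain groups are C_0 ≅ Z^6, C_1 ≅ Z^15, C_2 ≅ Z^10.

Boundary ∂_1: C_1 → C_0 maps an edge to its endpoints' difference, ∂[p,q] = q − p. For instance
  ∂[v_0,v_5] = [v_5] − [v_0].
As a 6×15 matrix over Z this has rank 5, with invariant factors (1,1,1,1,1).

Boundary ∂_2: C_2 → C_1 maps a triangle to the signed sum of its edges. For instance
  ∂[v_2,v_4,v_5] = [v_4,v_5] − [v_2,v_5] + [v_2,v_4],
  ∂[v_1,v_2,v_4] = [v_2,v_4] − [v_1,v_4] + [v_1,v_2].
The 15×10 boundary matrix has rank 10 and Smith normal form diag(1,1,1,1,1,1,1,1,1,2).

Now H_k = ker ∂_k / im ∂_{k+1}, so:

  H_0: rank C_0 − rank ∂_1 = 6 − 5 = 1, and the invariant factors of ∂_1 are all 1, so H_0 = Z.
  H_1: rank ker ∂_1 − rank ∂_2 = (15 − 5) − 10 = 0, and ∂_2 has invariant factor 2 > 1, so H_1 = Z/2Z.
  H_2: rank ker ∂_2 − rank ∂_3 = (10 − 10) − 0 = 0, and there is no ∂_3, so H_2 = 0.

(K is a triangulation of the real projective plane RP^2.)

Hence the Betti numbers are b_0 = 1, b_1 = 0, b_2 = 0.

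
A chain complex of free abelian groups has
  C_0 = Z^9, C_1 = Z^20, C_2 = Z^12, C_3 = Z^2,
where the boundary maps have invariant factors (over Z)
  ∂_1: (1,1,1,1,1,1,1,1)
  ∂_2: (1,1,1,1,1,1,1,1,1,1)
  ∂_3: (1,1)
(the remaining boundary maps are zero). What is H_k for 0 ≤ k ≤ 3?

H_0 ≅ Z,  H_1 ≅ Z^2,  H_2 = 0,  H_3 = 0.

H_0: b_0 = 9 − 0 − 8 = 1; torsion from ∂_1 factors > 1: none. So H_0 ≅ Z.
H_1: b_1 = 20 − 8 − 10 = 2; torsion from ∂_2 factors > 1: none. So H_1 ≅ Z^2.
H_2: b_2 = 12 − 10 − 2 = 0; torsion from ∂_3 factors > 1: none. So H_2 ≅ 0.
H_3: b_3 = 2 − 2 − 0 = 0; torsion from ∂_4 factors > 1: none. So H_3 ≅ 0.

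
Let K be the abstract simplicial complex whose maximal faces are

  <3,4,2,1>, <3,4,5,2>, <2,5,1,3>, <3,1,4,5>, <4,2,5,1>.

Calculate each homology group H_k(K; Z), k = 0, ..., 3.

Order the vertices as 1 < 2 < 3 < 4 < 5. Listing each simplex with vertices in this order, K has dimension 3 with simplices:

  0-simplices (5): [1], [2], [3], [4], [5]
  1-simplices (10): [1,2], [1,3], [1,4], [1,5], [2,3], [2,4], [2,5], [3,4], [3,5], [4,5]
  2-simplices (10): [1,2,3], [1,2,4], [1,2,5], [1,3,4], [1,3,5], [1,4,5], [2,3,4], [2,3,5], [2,4,5], [3,4,5]
  3-simplices (5): [1,2,3,4], [1,2,3,5], [1,2,4,5], [1,3,4,5], [2,3,4,5]

so the chain groups are C_0 ≅ Z^5, C_1 ≅ Z^10, C_2 ≅ Z^10, C_3 ≅ Z^5.

Boundary ∂_1: C_1 → C_0 maps an edge to its endpoints' difference, ∂[p,q] = q − p.
This gives a 5×10 integer matrix of rank 4; reducing to Smith normal form yields diagonal entries (1,1,1,1).

∂_2: C_2 → C_1 sends each 2-simplex [p,q,r] to [q,r] − [p,r] + [p,q]. For instance
  ∂[1,2,3] = [2,3] − [1,3] + [1,2],
  ∂[1,3,4] = [3,4] − [1,4] + [1,3].
The resulting 10×10 matrix has rank 6, and its Smith normal form has invariant factors (1,1,1,1,1,1).

Boundary ∂_3: C_3 → C_2 sends each 3-simplex σ to the alternating sum Σ_i (−1)^i (σ with its i-th vertex removed). For instance
  ∂[1,2,4,5] = [2,4,5] − [1,4,5] + [1,2,5] − [1,2,4],
  ∂[1,2,3,4] = [2,3,4] − [1,3,4] + [1,2,4] − [1,2,3].
As a 10×5 matrix over Z this has rank 4, with invariant factors (1,1,1,1).

Reading off H_k = ker ∂_k / im ∂_{k+1}:

  H_0: rank C_0 − rank ∂_1 = 5 − 4 = 1, and the invariant factors of ∂_1 are all 1, so H_0 ≅ Z.
  H_1: rank ker ∂_1 − rank ∂_2 = (10 − 4) − 6 = 0, and the invariant factors of ∂_2 are all 1, so H_1 ≅ 0.
  H_2: rank ker ∂_2 − rank ∂_3 = (10 − 6) − 4 = 0, and the invariant factors of ∂_3 are all 1, so H_2 ≅ 0.
  H_3: rank ker ∂_3 − rank ∂_4 = (5 − 4) − 0 = 1, and there is no ∂_4, so H_3 ≅ Z.

H_0 = Z,  H_1 = 0,  H_2 = 0,  H_3 = Z.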